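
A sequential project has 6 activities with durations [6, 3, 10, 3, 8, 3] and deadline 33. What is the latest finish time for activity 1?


LF(activity 1) = deadline - sum of successor durations
Successors: activities 2 through 6 with durations [3, 10, 3, 8, 3]
Sum of successor durations = 27
LF = 33 - 27 = 6

6


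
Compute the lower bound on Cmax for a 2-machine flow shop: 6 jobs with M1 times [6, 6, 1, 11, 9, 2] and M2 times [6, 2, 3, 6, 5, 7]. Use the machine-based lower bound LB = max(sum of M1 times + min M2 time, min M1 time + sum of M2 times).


LB1 = sum(M1 times) + min(M2 times) = 35 + 2 = 37
LB2 = min(M1 times) + sum(M2 times) = 1 + 29 = 30
Lower bound = max(LB1, LB2) = max(37, 30) = 37

37


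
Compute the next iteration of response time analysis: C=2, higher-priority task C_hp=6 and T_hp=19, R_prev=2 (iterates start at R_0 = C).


R_next = C + ceil(R_prev / T_hp) * C_hp
ceil(2 / 19) = ceil(0.1053) = 1
Interference = 1 * 6 = 6
R_next = 2 + 6 = 8

8


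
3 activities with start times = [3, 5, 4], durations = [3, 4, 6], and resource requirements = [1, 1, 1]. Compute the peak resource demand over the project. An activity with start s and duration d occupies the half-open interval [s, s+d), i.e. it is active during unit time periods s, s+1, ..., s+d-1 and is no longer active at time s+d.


Each activity i is active on [start_i, start_i + duration_i).
Compute total resource usage per time slot:
  t=0: active resources = [], total = 0
  t=1: active resources = [], total = 0
  t=2: active resources = [], total = 0
  t=3: active resources = [1], total = 1
  t=4: active resources = [1, 1], total = 2
  t=5: active resources = [1, 1, 1], total = 3
  t=6: active resources = [1, 1], total = 2
  t=7: active resources = [1, 1], total = 2
  t=8: active resources = [1, 1], total = 2
  t=9: active resources = [1], total = 1
Peak resource demand = 3

3


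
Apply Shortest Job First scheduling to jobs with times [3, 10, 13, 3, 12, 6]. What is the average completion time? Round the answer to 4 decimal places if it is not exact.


SJF order (ascending): [3, 3, 6, 10, 12, 13]
Completion times:
  Job 1: burst=3, C=3
  Job 2: burst=3, C=6
  Job 3: burst=6, C=12
  Job 4: burst=10, C=22
  Job 5: burst=12, C=34
  Job 6: burst=13, C=47
Average completion = 124/6 = 20.6667

20.6667


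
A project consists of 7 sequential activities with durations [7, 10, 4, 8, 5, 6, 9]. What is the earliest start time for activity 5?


Activity 5 starts after activities 1 through 4 complete.
Predecessor durations: [7, 10, 4, 8]
ES = 7 + 10 + 4 + 8 = 29

29


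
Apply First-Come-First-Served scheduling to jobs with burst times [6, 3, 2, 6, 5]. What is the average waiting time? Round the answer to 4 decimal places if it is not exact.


FCFS order (as given): [6, 3, 2, 6, 5]
Waiting times:
  Job 1: wait = 0
  Job 2: wait = 6
  Job 3: wait = 9
  Job 4: wait = 11
  Job 5: wait = 17
Sum of waiting times = 43
Average waiting time = 43/5 = 8.6

8.6


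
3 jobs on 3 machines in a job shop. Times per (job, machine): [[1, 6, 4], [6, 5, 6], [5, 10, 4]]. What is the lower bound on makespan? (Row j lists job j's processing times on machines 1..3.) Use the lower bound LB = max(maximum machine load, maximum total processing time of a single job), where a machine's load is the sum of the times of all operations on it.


Machine loads:
  Machine 1: 1 + 6 + 5 = 12
  Machine 2: 6 + 5 + 10 = 21
  Machine 3: 4 + 6 + 4 = 14
Max machine load = 21
Job totals:
  Job 1: 11
  Job 2: 17
  Job 3: 19
Max job total = 19
Lower bound = max(21, 19) = 21

21


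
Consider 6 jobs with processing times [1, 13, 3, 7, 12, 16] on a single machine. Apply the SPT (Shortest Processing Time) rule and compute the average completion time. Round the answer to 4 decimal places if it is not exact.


Sort jobs by processing time (SPT order): [1, 3, 7, 12, 13, 16]
Compute completion times sequentially:
  Job 1: processing = 1, completes at 1
  Job 2: processing = 3, completes at 4
  Job 3: processing = 7, completes at 11
  Job 4: processing = 12, completes at 23
  Job 5: processing = 13, completes at 36
  Job 6: processing = 16, completes at 52
Sum of completion times = 127
Average completion time = 127/6 = 21.1667

21.1667


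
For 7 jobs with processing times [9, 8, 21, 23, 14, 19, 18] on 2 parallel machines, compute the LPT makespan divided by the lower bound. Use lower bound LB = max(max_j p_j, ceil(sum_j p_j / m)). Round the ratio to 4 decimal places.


LPT order: [23, 21, 19, 18, 14, 9, 8]
Machine loads after assignment: [58, 54]
LPT makespan = 58
Lower bound = max(max_job, ceil(total/2)) = max(23, 56) = 56
Ratio = 58 / 56 = 1.0357

1.0357


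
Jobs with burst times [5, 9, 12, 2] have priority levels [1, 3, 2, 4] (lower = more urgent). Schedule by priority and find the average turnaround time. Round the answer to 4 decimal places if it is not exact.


Sort by priority (ascending = highest first):
Order: [(1, 5), (2, 12), (3, 9), (4, 2)]
Completion times:
  Priority 1, burst=5, C=5
  Priority 2, burst=12, C=17
  Priority 3, burst=9, C=26
  Priority 4, burst=2, C=28
Average turnaround = 76/4 = 19.0

19.0


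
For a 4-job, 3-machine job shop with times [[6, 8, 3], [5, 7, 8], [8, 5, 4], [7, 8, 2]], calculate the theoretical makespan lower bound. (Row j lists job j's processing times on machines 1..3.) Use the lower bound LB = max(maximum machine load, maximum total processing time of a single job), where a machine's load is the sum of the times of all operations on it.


Machine loads:
  Machine 1: 6 + 5 + 8 + 7 = 26
  Machine 2: 8 + 7 + 5 + 8 = 28
  Machine 3: 3 + 8 + 4 + 2 = 17
Max machine load = 28
Job totals:
  Job 1: 17
  Job 2: 20
  Job 3: 17
  Job 4: 17
Max job total = 20
Lower bound = max(28, 20) = 28

28


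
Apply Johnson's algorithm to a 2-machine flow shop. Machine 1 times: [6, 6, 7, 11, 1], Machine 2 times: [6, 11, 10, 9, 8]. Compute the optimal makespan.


Apply Johnson's rule:
  Group 1 (a <= b): [(5, 1, 8), (1, 6, 6), (2, 6, 11), (3, 7, 10)]
  Group 2 (a > b): [(4, 11, 9)]
Optimal job order: [5, 1, 2, 3, 4]
Schedule:
  Job 5: M1 done at 1, M2 done at 9
  Job 1: M1 done at 7, M2 done at 15
  Job 2: M1 done at 13, M2 done at 26
  Job 3: M1 done at 20, M2 done at 36
  Job 4: M1 done at 31, M2 done at 45
Makespan = 45

45


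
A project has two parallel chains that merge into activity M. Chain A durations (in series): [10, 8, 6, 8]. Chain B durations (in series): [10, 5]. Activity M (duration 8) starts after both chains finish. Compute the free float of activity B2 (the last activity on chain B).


ES(B2) = sum of predecessors on chain B = 10
EF(B2) = ES + duration = 10 + 5 = 15
Successor of B2 is M. ES(M) = max(sum(A), sum(B)) = max(32, 15) = 32
Free float = ES(successor) - EF(current) = 32 - 15 = 17

17


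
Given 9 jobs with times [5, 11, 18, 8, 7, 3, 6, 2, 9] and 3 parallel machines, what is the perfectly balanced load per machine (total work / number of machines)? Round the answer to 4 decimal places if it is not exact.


Total processing time = 5 + 11 + 18 + 8 + 7 + 3 + 6 + 2 + 9 = 69
Number of machines = 3
Ideal balanced load = 69 / 3 = 23.0

23.0


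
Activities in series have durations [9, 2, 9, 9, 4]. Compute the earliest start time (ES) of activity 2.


Activity 2 starts after activities 1 through 1 complete.
Predecessor durations: [9]
ES = 9 = 9

9


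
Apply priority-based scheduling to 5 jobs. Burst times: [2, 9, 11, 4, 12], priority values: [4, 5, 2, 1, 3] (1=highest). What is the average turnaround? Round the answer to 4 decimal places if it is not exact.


Sort by priority (ascending = highest first):
Order: [(1, 4), (2, 11), (3, 12), (4, 2), (5, 9)]
Completion times:
  Priority 1, burst=4, C=4
  Priority 2, burst=11, C=15
  Priority 3, burst=12, C=27
  Priority 4, burst=2, C=29
  Priority 5, burst=9, C=38
Average turnaround = 113/5 = 22.6

22.6


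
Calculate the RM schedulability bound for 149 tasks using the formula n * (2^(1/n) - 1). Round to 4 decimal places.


Compute 2^(1/149) = 1.0046628318
Subtract 1: 1.0046628318 - 1 = 0.0046628318
Multiply by n: 149 * 0.0046628318 = 0.6947619382
Round to 4 dp: 0.6948

0.6948


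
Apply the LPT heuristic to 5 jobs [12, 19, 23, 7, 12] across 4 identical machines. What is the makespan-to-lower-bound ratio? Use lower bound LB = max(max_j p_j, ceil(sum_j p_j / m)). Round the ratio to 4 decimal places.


LPT order: [23, 19, 12, 12, 7]
Machine loads after assignment: [23, 19, 19, 12]
LPT makespan = 23
Lower bound = max(max_job, ceil(total/4)) = max(23, 19) = 23
Ratio = 23 / 23 = 1.0

1.0


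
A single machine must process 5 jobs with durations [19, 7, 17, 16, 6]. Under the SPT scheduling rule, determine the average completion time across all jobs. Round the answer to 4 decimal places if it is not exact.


Sort jobs by processing time (SPT order): [6, 7, 16, 17, 19]
Compute completion times sequentially:
  Job 1: processing = 6, completes at 6
  Job 2: processing = 7, completes at 13
  Job 3: processing = 16, completes at 29
  Job 4: processing = 17, completes at 46
  Job 5: processing = 19, completes at 65
Sum of completion times = 159
Average completion time = 159/5 = 31.8

31.8


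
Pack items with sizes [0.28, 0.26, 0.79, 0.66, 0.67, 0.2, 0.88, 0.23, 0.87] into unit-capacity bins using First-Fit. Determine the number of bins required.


Place items sequentially using First-Fit:
  Item 0.28 -> new Bin 1
  Item 0.26 -> Bin 1 (now 0.54)
  Item 0.79 -> new Bin 2
  Item 0.66 -> new Bin 3
  Item 0.67 -> new Bin 4
  Item 0.2 -> Bin 1 (now 0.74)
  Item 0.88 -> new Bin 5
  Item 0.23 -> Bin 1 (now 0.97)
  Item 0.87 -> new Bin 6
Total bins used = 6

6


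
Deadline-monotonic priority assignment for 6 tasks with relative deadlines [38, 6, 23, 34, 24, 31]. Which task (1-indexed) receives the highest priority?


Sort tasks by relative deadline (ascending):
  Task 2: deadline = 6
  Task 3: deadline = 23
  Task 5: deadline = 24
  Task 6: deadline = 31
  Task 4: deadline = 34
  Task 1: deadline = 38
Priority order (highest first): [2, 3, 5, 6, 4, 1]
Highest priority task = 2

2


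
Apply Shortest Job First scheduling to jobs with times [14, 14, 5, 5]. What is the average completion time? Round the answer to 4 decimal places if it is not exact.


SJF order (ascending): [5, 5, 14, 14]
Completion times:
  Job 1: burst=5, C=5
  Job 2: burst=5, C=10
  Job 3: burst=14, C=24
  Job 4: burst=14, C=38
Average completion = 77/4 = 19.25

19.25


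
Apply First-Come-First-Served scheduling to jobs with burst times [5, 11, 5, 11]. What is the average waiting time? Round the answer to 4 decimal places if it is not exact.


FCFS order (as given): [5, 11, 5, 11]
Waiting times:
  Job 1: wait = 0
  Job 2: wait = 5
  Job 3: wait = 16
  Job 4: wait = 21
Sum of waiting times = 42
Average waiting time = 42/4 = 10.5

10.5


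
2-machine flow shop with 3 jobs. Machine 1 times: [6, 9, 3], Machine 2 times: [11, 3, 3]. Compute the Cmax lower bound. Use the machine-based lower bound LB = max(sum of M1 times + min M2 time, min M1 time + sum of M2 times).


LB1 = sum(M1 times) + min(M2 times) = 18 + 3 = 21
LB2 = min(M1 times) + sum(M2 times) = 3 + 17 = 20
Lower bound = max(LB1, LB2) = max(21, 20) = 21

21


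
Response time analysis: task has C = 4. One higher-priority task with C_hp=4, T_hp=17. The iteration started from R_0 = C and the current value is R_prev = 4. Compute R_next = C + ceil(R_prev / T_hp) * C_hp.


R_next = C + ceil(R_prev / T_hp) * C_hp
ceil(4 / 17) = ceil(0.2353) = 1
Interference = 1 * 4 = 4
R_next = 4 + 4 = 8

8


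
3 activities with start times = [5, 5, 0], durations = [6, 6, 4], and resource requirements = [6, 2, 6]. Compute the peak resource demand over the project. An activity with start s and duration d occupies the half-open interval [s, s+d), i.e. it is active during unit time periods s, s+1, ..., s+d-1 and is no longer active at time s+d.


Each activity i is active on [start_i, start_i + duration_i).
Compute total resource usage per time slot:
  t=0: active resources = [6], total = 6
  t=1: active resources = [6], total = 6
  t=2: active resources = [6], total = 6
  t=3: active resources = [6], total = 6
  t=4: active resources = [], total = 0
  t=5: active resources = [6, 2], total = 8
  t=6: active resources = [6, 2], total = 8
  t=7: active resources = [6, 2], total = 8
  t=8: active resources = [6, 2], total = 8
  t=9: active resources = [6, 2], total = 8
  t=10: active resources = [6, 2], total = 8
Peak resource demand = 8

8


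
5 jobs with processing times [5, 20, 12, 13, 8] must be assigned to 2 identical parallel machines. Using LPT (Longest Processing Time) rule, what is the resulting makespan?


Sort jobs in decreasing order (LPT): [20, 13, 12, 8, 5]
Assign each job to the least loaded machine:
  Machine 1: jobs [20, 8], load = 28
  Machine 2: jobs [13, 12, 5], load = 30
Makespan = max load = 30

30


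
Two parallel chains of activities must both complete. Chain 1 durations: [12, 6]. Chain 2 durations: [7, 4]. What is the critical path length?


Path A total = 12 + 6 = 18
Path B total = 7 + 4 = 11
Critical path = longest path = max(18, 11) = 18

18


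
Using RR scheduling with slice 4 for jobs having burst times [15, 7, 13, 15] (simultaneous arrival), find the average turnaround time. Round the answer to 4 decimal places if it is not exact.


Time quantum = 4
Execution trace:
  J1 runs 4 units, time = 4
  J2 runs 4 units, time = 8
  J3 runs 4 units, time = 12
  J4 runs 4 units, time = 16
  J1 runs 4 units, time = 20
  J2 runs 3 units, time = 23
  J3 runs 4 units, time = 27
  J4 runs 4 units, time = 31
  J1 runs 4 units, time = 35
  J3 runs 4 units, time = 39
  J4 runs 4 units, time = 43
  J1 runs 3 units, time = 46
  J3 runs 1 units, time = 47
  J4 runs 3 units, time = 50
Finish times: [46, 23, 47, 50]
Average turnaround = 166/4 = 41.5

41.5


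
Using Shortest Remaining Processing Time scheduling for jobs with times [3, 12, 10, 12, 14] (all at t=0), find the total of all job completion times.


Since all jobs arrive at t=0, SRPT equals SPT ordering.
SPT order: [3, 10, 12, 12, 14]
Completion times:
  Job 1: p=3, C=3
  Job 2: p=10, C=13
  Job 3: p=12, C=25
  Job 4: p=12, C=37
  Job 5: p=14, C=51
Total completion time = 3 + 13 + 25 + 37 + 51 = 129

129


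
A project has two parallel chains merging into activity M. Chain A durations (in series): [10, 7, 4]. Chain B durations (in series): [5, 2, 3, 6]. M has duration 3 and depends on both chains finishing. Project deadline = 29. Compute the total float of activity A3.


Forward pass: ES(A3) = sum of predecessors on chain A = 17
EF = ES + duration = 17 + 4 = 21
Backward pass: LF(M) = deadline = 29; LS(M) = 29 - 3 = 26
LF(A3) = LS(M) - sum(successors on chain A) = 26 - 0 = 26
LS = LF - duration = 26 - 4 = 22
Total float = LS - ES = 22 - 17 = 5

5


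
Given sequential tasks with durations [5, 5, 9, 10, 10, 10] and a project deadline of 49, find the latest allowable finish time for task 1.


LF(activity 1) = deadline - sum of successor durations
Successors: activities 2 through 6 with durations [5, 9, 10, 10, 10]
Sum of successor durations = 44
LF = 49 - 44 = 5

5


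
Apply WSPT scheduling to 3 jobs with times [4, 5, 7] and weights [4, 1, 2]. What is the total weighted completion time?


Compute p/w ratios and sort ascending (WSPT): [(4, 4), (7, 2), (5, 1)]
Compute weighted completion times:
  Job (p=4,w=4): C=4, w*C=4*4=16
  Job (p=7,w=2): C=11, w*C=2*11=22
  Job (p=5,w=1): C=16, w*C=1*16=16
Total weighted completion time = 54

54


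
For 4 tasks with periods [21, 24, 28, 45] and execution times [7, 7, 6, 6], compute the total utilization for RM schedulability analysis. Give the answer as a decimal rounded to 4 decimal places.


Compute individual utilizations (exact fractions):
  Task 1: C/T = 7/21 = 1/3 (approx. 0.3333)
  Task 2: C/T = 7/24 (approx. 0.2917)
  Task 3: C/T = 6/28 = 3/14 (approx. 0.2143)
  Task 4: C/T = 6/45 = 2/15 (approx. 0.1333)
Total utilization U = 1/3 + 7/24 + 3/14 + 2/15 = 817/840
Rounded to 4 decimal places: U = 0.9726
RM (Liu & Layland) bound for 4 tasks = 0.756828; compare with U = 817/840 (approx. 0.972619)
bound < U <= 1, so the RM sufficient condition is not met (inconclusive; an exact test such as response-time analysis is needed).

0.9726


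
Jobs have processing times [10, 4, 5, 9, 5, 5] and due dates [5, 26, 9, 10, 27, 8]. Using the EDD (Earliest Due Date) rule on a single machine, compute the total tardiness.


Sort by due date (EDD order): [(10, 5), (5, 8), (5, 9), (9, 10), (4, 26), (5, 27)]
Compute completion times and tardiness:
  Job 1: p=10, d=5, C=10, tardiness=max(0,10-5)=5
  Job 2: p=5, d=8, C=15, tardiness=max(0,15-8)=7
  Job 3: p=5, d=9, C=20, tardiness=max(0,20-9)=11
  Job 4: p=9, d=10, C=29, tardiness=max(0,29-10)=19
  Job 5: p=4, d=26, C=33, tardiness=max(0,33-26)=7
  Job 6: p=5, d=27, C=38, tardiness=max(0,38-27)=11
Total tardiness = 60

60


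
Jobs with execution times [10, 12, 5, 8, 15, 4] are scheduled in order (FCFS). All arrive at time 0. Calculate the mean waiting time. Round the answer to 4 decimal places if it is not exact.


FCFS order (as given): [10, 12, 5, 8, 15, 4]
Waiting times:
  Job 1: wait = 0
  Job 2: wait = 10
  Job 3: wait = 22
  Job 4: wait = 27
  Job 5: wait = 35
  Job 6: wait = 50
Sum of waiting times = 144
Average waiting time = 144/6 = 24.0

24.0


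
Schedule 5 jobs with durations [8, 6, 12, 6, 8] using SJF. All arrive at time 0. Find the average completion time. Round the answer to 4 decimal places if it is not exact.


SJF order (ascending): [6, 6, 8, 8, 12]
Completion times:
  Job 1: burst=6, C=6
  Job 2: burst=6, C=12
  Job 3: burst=8, C=20
  Job 4: burst=8, C=28
  Job 5: burst=12, C=40
Average completion = 106/5 = 21.2

21.2


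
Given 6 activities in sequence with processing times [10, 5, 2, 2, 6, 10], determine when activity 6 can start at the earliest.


Activity 6 starts after activities 1 through 5 complete.
Predecessor durations: [10, 5, 2, 2, 6]
ES = 10 + 5 + 2 + 2 + 6 = 25

25


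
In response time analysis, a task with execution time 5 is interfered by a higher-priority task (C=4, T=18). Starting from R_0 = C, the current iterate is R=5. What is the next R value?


R_next = C + ceil(R_prev / T_hp) * C_hp
ceil(5 / 18) = ceil(0.2778) = 1
Interference = 1 * 4 = 4
R_next = 5 + 4 = 9

9


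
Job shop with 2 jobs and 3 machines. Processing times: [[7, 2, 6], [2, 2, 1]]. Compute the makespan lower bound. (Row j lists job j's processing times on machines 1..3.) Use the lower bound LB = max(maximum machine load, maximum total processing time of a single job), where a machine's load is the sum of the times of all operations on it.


Machine loads:
  Machine 1: 7 + 2 = 9
  Machine 2: 2 + 2 = 4
  Machine 3: 6 + 1 = 7
Max machine load = 9
Job totals:
  Job 1: 15
  Job 2: 5
Max job total = 15
Lower bound = max(9, 15) = 15

15


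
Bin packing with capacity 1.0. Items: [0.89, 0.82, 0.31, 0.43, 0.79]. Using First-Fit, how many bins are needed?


Place items sequentially using First-Fit:
  Item 0.89 -> new Bin 1
  Item 0.82 -> new Bin 2
  Item 0.31 -> new Bin 3
  Item 0.43 -> Bin 3 (now 0.74)
  Item 0.79 -> new Bin 4
Total bins used = 4

4


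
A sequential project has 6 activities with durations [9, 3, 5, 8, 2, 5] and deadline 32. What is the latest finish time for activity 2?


LF(activity 2) = deadline - sum of successor durations
Successors: activities 3 through 6 with durations [5, 8, 2, 5]
Sum of successor durations = 20
LF = 32 - 20 = 12

12


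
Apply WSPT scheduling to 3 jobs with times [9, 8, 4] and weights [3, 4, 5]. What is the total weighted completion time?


Compute p/w ratios and sort ascending (WSPT): [(4, 5), (8, 4), (9, 3)]
Compute weighted completion times:
  Job (p=4,w=5): C=4, w*C=5*4=20
  Job (p=8,w=4): C=12, w*C=4*12=48
  Job (p=9,w=3): C=21, w*C=3*21=63
Total weighted completion time = 131

131


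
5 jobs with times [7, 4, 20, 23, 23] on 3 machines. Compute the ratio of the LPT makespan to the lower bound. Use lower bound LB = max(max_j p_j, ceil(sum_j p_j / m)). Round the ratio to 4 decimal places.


LPT order: [23, 23, 20, 7, 4]
Machine loads after assignment: [27, 23, 27]
LPT makespan = 27
Lower bound = max(max_job, ceil(total/3)) = max(23, 26) = 26
Ratio = 27 / 26 = 1.0385

1.0385


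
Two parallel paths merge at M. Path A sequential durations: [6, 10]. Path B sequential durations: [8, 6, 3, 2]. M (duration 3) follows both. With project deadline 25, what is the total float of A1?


Forward pass: ES(A1) = sum of predecessors on chain A = 0
EF = ES + duration = 0 + 6 = 6
Backward pass: LF(M) = deadline = 25; LS(M) = 25 - 3 = 22
LF(A1) = LS(M) - sum(successors on chain A) = 22 - 10 = 12
LS = LF - duration = 12 - 6 = 6
Total float = LS - ES = 6 - 0 = 6

6


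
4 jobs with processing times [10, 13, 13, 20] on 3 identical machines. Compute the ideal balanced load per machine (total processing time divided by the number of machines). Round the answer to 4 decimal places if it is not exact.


Total processing time = 10 + 13 + 13 + 20 = 56
Number of machines = 3
Ideal balanced load = 56 / 3 = 18.6667

18.6667


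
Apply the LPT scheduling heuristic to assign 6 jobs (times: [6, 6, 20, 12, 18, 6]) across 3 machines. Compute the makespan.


Sort jobs in decreasing order (LPT): [20, 18, 12, 6, 6, 6]
Assign each job to the least loaded machine:
  Machine 1: jobs [20], load = 20
  Machine 2: jobs [18, 6], load = 24
  Machine 3: jobs [12, 6, 6], load = 24
Makespan = max load = 24

24


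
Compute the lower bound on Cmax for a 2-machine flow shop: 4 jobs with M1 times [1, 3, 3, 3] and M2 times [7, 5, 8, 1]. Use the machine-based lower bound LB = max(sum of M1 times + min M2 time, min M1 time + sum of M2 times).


LB1 = sum(M1 times) + min(M2 times) = 10 + 1 = 11
LB2 = min(M1 times) + sum(M2 times) = 1 + 21 = 22
Lower bound = max(LB1, LB2) = max(11, 22) = 22

22


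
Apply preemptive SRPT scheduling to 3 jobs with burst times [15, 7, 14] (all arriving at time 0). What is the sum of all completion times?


Since all jobs arrive at t=0, SRPT equals SPT ordering.
SPT order: [7, 14, 15]
Completion times:
  Job 1: p=7, C=7
  Job 2: p=14, C=21
  Job 3: p=15, C=36
Total completion time = 7 + 21 + 36 = 64

64


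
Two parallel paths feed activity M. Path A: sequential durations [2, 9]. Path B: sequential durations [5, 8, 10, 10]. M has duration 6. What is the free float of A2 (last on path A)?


ES(A2) = sum of predecessors on chain A = 2
EF(A2) = ES + duration = 2 + 9 = 11
Successor of A2 is M. ES(M) = max(sum(A), sum(B)) = max(11, 33) = 33
Free float = ES(successor) - EF(current) = 33 - 11 = 22

22


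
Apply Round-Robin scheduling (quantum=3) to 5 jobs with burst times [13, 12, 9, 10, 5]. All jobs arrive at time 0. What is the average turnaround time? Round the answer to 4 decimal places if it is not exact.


Time quantum = 3
Execution trace:
  J1 runs 3 units, time = 3
  J2 runs 3 units, time = 6
  J3 runs 3 units, time = 9
  J4 runs 3 units, time = 12
  J5 runs 3 units, time = 15
  J1 runs 3 units, time = 18
  J2 runs 3 units, time = 21
  J3 runs 3 units, time = 24
  J4 runs 3 units, time = 27
  J5 runs 2 units, time = 29
  J1 runs 3 units, time = 32
  J2 runs 3 units, time = 35
  J3 runs 3 units, time = 38
  J4 runs 3 units, time = 41
  J1 runs 3 units, time = 44
  J2 runs 3 units, time = 47
  J4 runs 1 units, time = 48
  J1 runs 1 units, time = 49
Finish times: [49, 47, 38, 48, 29]
Average turnaround = 211/5 = 42.2

42.2


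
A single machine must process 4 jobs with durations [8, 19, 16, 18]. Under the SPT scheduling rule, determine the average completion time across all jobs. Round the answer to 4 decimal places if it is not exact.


Sort jobs by processing time (SPT order): [8, 16, 18, 19]
Compute completion times sequentially:
  Job 1: processing = 8, completes at 8
  Job 2: processing = 16, completes at 24
  Job 3: processing = 18, completes at 42
  Job 4: processing = 19, completes at 61
Sum of completion times = 135
Average completion time = 135/4 = 33.75

33.75


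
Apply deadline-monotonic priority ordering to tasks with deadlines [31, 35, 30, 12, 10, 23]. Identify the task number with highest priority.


Sort tasks by relative deadline (ascending):
  Task 5: deadline = 10
  Task 4: deadline = 12
  Task 6: deadline = 23
  Task 3: deadline = 30
  Task 1: deadline = 31
  Task 2: deadline = 35
Priority order (highest first): [5, 4, 6, 3, 1, 2]
Highest priority task = 5

5


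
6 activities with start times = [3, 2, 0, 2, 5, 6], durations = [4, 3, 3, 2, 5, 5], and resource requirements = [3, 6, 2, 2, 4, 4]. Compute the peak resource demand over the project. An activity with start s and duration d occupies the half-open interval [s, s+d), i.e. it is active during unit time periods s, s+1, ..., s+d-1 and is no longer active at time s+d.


Each activity i is active on [start_i, start_i + duration_i).
Compute total resource usage per time slot:
  t=0: active resources = [2], total = 2
  t=1: active resources = [2], total = 2
  t=2: active resources = [6, 2, 2], total = 10
  t=3: active resources = [3, 6, 2], total = 11
  t=4: active resources = [3, 6], total = 9
  t=5: active resources = [3, 4], total = 7
  t=6: active resources = [3, 4, 4], total = 11
  t=7: active resources = [4, 4], total = 8
  t=8: active resources = [4, 4], total = 8
  t=9: active resources = [4, 4], total = 8
  t=10: active resources = [4], total = 4
Peak resource demand = 11

11


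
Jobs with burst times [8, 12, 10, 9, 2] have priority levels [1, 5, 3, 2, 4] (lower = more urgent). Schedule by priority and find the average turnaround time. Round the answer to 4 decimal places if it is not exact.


Sort by priority (ascending = highest first):
Order: [(1, 8), (2, 9), (3, 10), (4, 2), (5, 12)]
Completion times:
  Priority 1, burst=8, C=8
  Priority 2, burst=9, C=17
  Priority 3, burst=10, C=27
  Priority 4, burst=2, C=29
  Priority 5, burst=12, C=41
Average turnaround = 122/5 = 24.4

24.4


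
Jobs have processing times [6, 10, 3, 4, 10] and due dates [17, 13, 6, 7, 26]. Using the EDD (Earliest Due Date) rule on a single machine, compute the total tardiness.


Sort by due date (EDD order): [(3, 6), (4, 7), (10, 13), (6, 17), (10, 26)]
Compute completion times and tardiness:
  Job 1: p=3, d=6, C=3, tardiness=max(0,3-6)=0
  Job 2: p=4, d=7, C=7, tardiness=max(0,7-7)=0
  Job 3: p=10, d=13, C=17, tardiness=max(0,17-13)=4
  Job 4: p=6, d=17, C=23, tardiness=max(0,23-17)=6
  Job 5: p=10, d=26, C=33, tardiness=max(0,33-26)=7
Total tardiness = 17

17


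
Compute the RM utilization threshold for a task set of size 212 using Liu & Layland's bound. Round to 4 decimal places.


Compute 2^(1/212) = 1.0032749130
Subtract 1: 1.0032749130 - 1 = 0.0032749130
Multiply by n: 212 * 0.0032749130 = 0.6942815560
Round to 4 dp: 0.6943

0.6943


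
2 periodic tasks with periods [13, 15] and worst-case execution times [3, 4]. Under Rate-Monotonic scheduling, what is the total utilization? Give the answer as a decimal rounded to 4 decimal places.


Compute individual utilizations (exact fractions):
  Task 1: C/T = 3/13 (approx. 0.2308)
  Task 2: C/T = 4/15 (approx. 0.2667)
Total utilization U = 3/13 + 4/15 = 97/195
Rounded to 4 decimal places: U = 0.4974
RM (Liu & Layland) bound for 2 tasks = 0.828427; compare with U = 97/195 (approx. 0.497436)
U <= bound, so schedulable by RM sufficient condition.

0.4974


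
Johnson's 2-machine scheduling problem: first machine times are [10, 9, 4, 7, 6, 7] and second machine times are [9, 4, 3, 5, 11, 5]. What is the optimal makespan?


Apply Johnson's rule:
  Group 1 (a <= b): [(5, 6, 11)]
  Group 2 (a > b): [(1, 10, 9), (4, 7, 5), (6, 7, 5), (2, 9, 4), (3, 4, 3)]
Optimal job order: [5, 1, 4, 6, 2, 3]
Schedule:
  Job 5: M1 done at 6, M2 done at 17
  Job 1: M1 done at 16, M2 done at 26
  Job 4: M1 done at 23, M2 done at 31
  Job 6: M1 done at 30, M2 done at 36
  Job 2: M1 done at 39, M2 done at 43
  Job 3: M1 done at 43, M2 done at 46
Makespan = 46

46


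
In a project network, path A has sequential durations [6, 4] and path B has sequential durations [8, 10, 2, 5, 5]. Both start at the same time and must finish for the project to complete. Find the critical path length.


Path A total = 6 + 4 = 10
Path B total = 8 + 10 + 2 + 5 + 5 = 30
Critical path = longest path = max(10, 30) = 30

30


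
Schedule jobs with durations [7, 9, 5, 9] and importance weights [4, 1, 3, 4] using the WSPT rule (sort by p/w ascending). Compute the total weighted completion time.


Compute p/w ratios and sort ascending (WSPT): [(5, 3), (7, 4), (9, 4), (9, 1)]
Compute weighted completion times:
  Job (p=5,w=3): C=5, w*C=3*5=15
  Job (p=7,w=4): C=12, w*C=4*12=48
  Job (p=9,w=4): C=21, w*C=4*21=84
  Job (p=9,w=1): C=30, w*C=1*30=30
Total weighted completion time = 177

177


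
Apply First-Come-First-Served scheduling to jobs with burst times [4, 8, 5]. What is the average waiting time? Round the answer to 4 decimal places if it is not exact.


FCFS order (as given): [4, 8, 5]
Waiting times:
  Job 1: wait = 0
  Job 2: wait = 4
  Job 3: wait = 12
Sum of waiting times = 16
Average waiting time = 16/3 = 5.3333

5.3333


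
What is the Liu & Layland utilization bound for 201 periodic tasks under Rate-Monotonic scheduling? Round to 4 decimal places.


Compute 2^(1/201) = 1.0034544463
Subtract 1: 1.0034544463 - 1 = 0.0034544463
Multiply by n: 201 * 0.0034544463 = 0.6943437063
Round to 4 dp: 0.6943

0.6943


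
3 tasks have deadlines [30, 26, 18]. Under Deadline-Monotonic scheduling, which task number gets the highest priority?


Sort tasks by relative deadline (ascending):
  Task 3: deadline = 18
  Task 2: deadline = 26
  Task 1: deadline = 30
Priority order (highest first): [3, 2, 1]
Highest priority task = 3

3


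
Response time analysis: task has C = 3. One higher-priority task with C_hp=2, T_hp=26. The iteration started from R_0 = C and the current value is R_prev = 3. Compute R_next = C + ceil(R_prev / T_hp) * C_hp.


R_next = C + ceil(R_prev / T_hp) * C_hp
ceil(3 / 26) = ceil(0.1154) = 1
Interference = 1 * 2 = 2
R_next = 3 + 2 = 5

5


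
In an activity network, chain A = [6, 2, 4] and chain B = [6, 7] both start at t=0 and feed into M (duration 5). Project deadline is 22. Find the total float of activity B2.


Forward pass: ES(B2) = sum of predecessors on chain B = 6
EF = ES + duration = 6 + 7 = 13
Backward pass: LF(M) = deadline = 22; LS(M) = 22 - 5 = 17
LF(B2) = LS(M) - sum(successors on chain B) = 17 - 0 = 17
LS = LF - duration = 17 - 7 = 10
Total float = LS - ES = 10 - 6 = 4

4


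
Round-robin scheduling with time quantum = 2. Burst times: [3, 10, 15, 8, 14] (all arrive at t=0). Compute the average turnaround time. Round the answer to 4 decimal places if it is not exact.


Time quantum = 2
Execution trace:
  J1 runs 2 units, time = 2
  J2 runs 2 units, time = 4
  J3 runs 2 units, time = 6
  J4 runs 2 units, time = 8
  J5 runs 2 units, time = 10
  J1 runs 1 units, time = 11
  J2 runs 2 units, time = 13
  J3 runs 2 units, time = 15
  J4 runs 2 units, time = 17
  J5 runs 2 units, time = 19
  J2 runs 2 units, time = 21
  J3 runs 2 units, time = 23
  J4 runs 2 units, time = 25
  J5 runs 2 units, time = 27
  J2 runs 2 units, time = 29
  J3 runs 2 units, time = 31
  J4 runs 2 units, time = 33
  J5 runs 2 units, time = 35
  J2 runs 2 units, time = 37
  J3 runs 2 units, time = 39
  J5 runs 2 units, time = 41
  J3 runs 2 units, time = 43
  J5 runs 2 units, time = 45
  J3 runs 2 units, time = 47
  J5 runs 2 units, time = 49
  J3 runs 1 units, time = 50
Finish times: [11, 37, 50, 33, 49]
Average turnaround = 180/5 = 36.0

36.0


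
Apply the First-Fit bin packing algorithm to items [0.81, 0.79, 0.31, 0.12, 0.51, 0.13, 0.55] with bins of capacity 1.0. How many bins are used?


Place items sequentially using First-Fit:
  Item 0.81 -> new Bin 1
  Item 0.79 -> new Bin 2
  Item 0.31 -> new Bin 3
  Item 0.12 -> Bin 1 (now 0.93)
  Item 0.51 -> Bin 3 (now 0.82)
  Item 0.13 -> Bin 2 (now 0.92)
  Item 0.55 -> new Bin 4
Total bins used = 4

4


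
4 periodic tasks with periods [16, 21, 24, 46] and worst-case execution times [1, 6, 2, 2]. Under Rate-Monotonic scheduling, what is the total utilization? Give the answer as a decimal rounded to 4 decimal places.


Compute individual utilizations (exact fractions):
  Task 1: C/T = 1/16 (approx. 0.0625)
  Task 2: C/T = 6/21 = 2/7 (approx. 0.2857)
  Task 3: C/T = 2/24 = 1/12 (approx. 0.0833)
  Task 4: C/T = 2/46 = 1/23 (approx. 0.0435)
Total utilization U = 1/16 + 2/7 + 1/12 + 1/23 = 3671/7728
Rounded to 4 decimal places: U = 0.4750
RM (Liu & Layland) bound for 4 tasks = 0.756828; compare with U = 3671/7728 (approx. 0.475026)
U <= bound, so schedulable by RM sufficient condition.

0.4750


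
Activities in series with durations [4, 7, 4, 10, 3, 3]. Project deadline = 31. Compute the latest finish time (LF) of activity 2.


LF(activity 2) = deadline - sum of successor durations
Successors: activities 3 through 6 with durations [4, 10, 3, 3]
Sum of successor durations = 20
LF = 31 - 20 = 11

11


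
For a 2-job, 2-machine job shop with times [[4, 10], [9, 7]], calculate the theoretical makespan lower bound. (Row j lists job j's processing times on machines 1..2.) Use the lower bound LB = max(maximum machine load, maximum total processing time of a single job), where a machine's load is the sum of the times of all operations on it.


Machine loads:
  Machine 1: 4 + 9 = 13
  Machine 2: 10 + 7 = 17
Max machine load = 17
Job totals:
  Job 1: 14
  Job 2: 16
Max job total = 16
Lower bound = max(17, 16) = 17

17


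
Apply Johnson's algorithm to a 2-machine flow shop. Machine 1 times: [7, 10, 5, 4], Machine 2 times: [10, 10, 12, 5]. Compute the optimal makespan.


Apply Johnson's rule:
  Group 1 (a <= b): [(4, 4, 5), (3, 5, 12), (1, 7, 10), (2, 10, 10)]
  Group 2 (a > b): []
Optimal job order: [4, 3, 1, 2]
Schedule:
  Job 4: M1 done at 4, M2 done at 9
  Job 3: M1 done at 9, M2 done at 21
  Job 1: M1 done at 16, M2 done at 31
  Job 2: M1 done at 26, M2 done at 41
Makespan = 41

41


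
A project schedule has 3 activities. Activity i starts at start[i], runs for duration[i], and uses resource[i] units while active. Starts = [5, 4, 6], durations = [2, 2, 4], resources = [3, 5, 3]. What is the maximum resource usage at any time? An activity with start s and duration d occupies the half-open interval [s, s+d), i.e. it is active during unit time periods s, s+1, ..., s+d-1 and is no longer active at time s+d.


Each activity i is active on [start_i, start_i + duration_i).
Compute total resource usage per time slot:
  t=0: active resources = [], total = 0
  t=1: active resources = [], total = 0
  t=2: active resources = [], total = 0
  t=3: active resources = [], total = 0
  t=4: active resources = [5], total = 5
  t=5: active resources = [3, 5], total = 8
  t=6: active resources = [3, 3], total = 6
  t=7: active resources = [3], total = 3
  t=8: active resources = [3], total = 3
  t=9: active resources = [3], total = 3
Peak resource demand = 8

8


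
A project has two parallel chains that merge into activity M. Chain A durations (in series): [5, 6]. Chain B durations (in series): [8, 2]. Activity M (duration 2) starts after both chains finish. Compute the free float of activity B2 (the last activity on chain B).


ES(B2) = sum of predecessors on chain B = 8
EF(B2) = ES + duration = 8 + 2 = 10
Successor of B2 is M. ES(M) = max(sum(A), sum(B)) = max(11, 10) = 11
Free float = ES(successor) - EF(current) = 11 - 10 = 1

1


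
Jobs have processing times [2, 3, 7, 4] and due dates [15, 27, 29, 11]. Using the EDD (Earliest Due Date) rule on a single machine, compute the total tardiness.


Sort by due date (EDD order): [(4, 11), (2, 15), (3, 27), (7, 29)]
Compute completion times and tardiness:
  Job 1: p=4, d=11, C=4, tardiness=max(0,4-11)=0
  Job 2: p=2, d=15, C=6, tardiness=max(0,6-15)=0
  Job 3: p=3, d=27, C=9, tardiness=max(0,9-27)=0
  Job 4: p=7, d=29, C=16, tardiness=max(0,16-29)=0
Total tardiness = 0

0


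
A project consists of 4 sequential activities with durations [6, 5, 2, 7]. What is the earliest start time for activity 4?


Activity 4 starts after activities 1 through 3 complete.
Predecessor durations: [6, 5, 2]
ES = 6 + 5 + 2 = 13

13


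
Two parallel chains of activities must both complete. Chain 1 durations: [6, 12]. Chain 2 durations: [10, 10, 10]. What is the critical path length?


Path A total = 6 + 12 = 18
Path B total = 10 + 10 + 10 = 30
Critical path = longest path = max(18, 30) = 30

30


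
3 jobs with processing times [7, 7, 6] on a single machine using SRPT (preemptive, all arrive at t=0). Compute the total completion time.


Since all jobs arrive at t=0, SRPT equals SPT ordering.
SPT order: [6, 7, 7]
Completion times:
  Job 1: p=6, C=6
  Job 2: p=7, C=13
  Job 3: p=7, C=20
Total completion time = 6 + 13 + 20 = 39

39


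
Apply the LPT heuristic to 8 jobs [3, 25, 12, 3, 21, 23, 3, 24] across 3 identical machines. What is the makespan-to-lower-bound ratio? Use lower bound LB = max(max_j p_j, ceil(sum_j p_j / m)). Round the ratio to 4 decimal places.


LPT order: [25, 24, 23, 21, 12, 3, 3, 3]
Machine loads after assignment: [34, 36, 44]
LPT makespan = 44
Lower bound = max(max_job, ceil(total/3)) = max(25, 38) = 38
Ratio = 44 / 38 = 1.1579

1.1579


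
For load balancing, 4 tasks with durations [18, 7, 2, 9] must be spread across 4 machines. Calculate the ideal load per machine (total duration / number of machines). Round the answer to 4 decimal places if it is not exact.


Total processing time = 18 + 7 + 2 + 9 = 36
Number of machines = 4
Ideal balanced load = 36 / 4 = 9.0

9.0


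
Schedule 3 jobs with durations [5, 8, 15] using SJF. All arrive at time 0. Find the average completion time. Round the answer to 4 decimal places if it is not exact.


SJF order (ascending): [5, 8, 15]
Completion times:
  Job 1: burst=5, C=5
  Job 2: burst=8, C=13
  Job 3: burst=15, C=28
Average completion = 46/3 = 15.3333

15.3333


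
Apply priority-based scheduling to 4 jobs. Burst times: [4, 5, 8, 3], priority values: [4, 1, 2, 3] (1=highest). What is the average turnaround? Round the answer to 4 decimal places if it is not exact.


Sort by priority (ascending = highest first):
Order: [(1, 5), (2, 8), (3, 3), (4, 4)]
Completion times:
  Priority 1, burst=5, C=5
  Priority 2, burst=8, C=13
  Priority 3, burst=3, C=16
  Priority 4, burst=4, C=20
Average turnaround = 54/4 = 13.5

13.5


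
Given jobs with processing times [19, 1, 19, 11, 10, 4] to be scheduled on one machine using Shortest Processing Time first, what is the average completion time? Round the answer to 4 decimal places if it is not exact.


Sort jobs by processing time (SPT order): [1, 4, 10, 11, 19, 19]
Compute completion times sequentially:
  Job 1: processing = 1, completes at 1
  Job 2: processing = 4, completes at 5
  Job 3: processing = 10, completes at 15
  Job 4: processing = 11, completes at 26
  Job 5: processing = 19, completes at 45
  Job 6: processing = 19, completes at 64
Sum of completion times = 156
Average completion time = 156/6 = 26.0

26.0


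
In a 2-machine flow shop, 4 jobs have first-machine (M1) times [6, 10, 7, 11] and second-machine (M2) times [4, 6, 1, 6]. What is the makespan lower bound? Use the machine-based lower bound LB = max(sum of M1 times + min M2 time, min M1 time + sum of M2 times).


LB1 = sum(M1 times) + min(M2 times) = 34 + 1 = 35
LB2 = min(M1 times) + sum(M2 times) = 6 + 17 = 23
Lower bound = max(LB1, LB2) = max(35, 23) = 35

35


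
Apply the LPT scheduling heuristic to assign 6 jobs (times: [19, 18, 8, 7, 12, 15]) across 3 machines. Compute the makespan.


Sort jobs in decreasing order (LPT): [19, 18, 15, 12, 8, 7]
Assign each job to the least loaded machine:
  Machine 1: jobs [19, 7], load = 26
  Machine 2: jobs [18, 8], load = 26
  Machine 3: jobs [15, 12], load = 27
Makespan = max load = 27

27


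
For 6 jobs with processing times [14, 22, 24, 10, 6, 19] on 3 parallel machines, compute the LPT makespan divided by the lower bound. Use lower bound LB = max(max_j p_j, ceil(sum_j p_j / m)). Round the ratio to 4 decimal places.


LPT order: [24, 22, 19, 14, 10, 6]
Machine loads after assignment: [30, 32, 33]
LPT makespan = 33
Lower bound = max(max_job, ceil(total/3)) = max(24, 32) = 32
Ratio = 33 / 32 = 1.0313

1.0313
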